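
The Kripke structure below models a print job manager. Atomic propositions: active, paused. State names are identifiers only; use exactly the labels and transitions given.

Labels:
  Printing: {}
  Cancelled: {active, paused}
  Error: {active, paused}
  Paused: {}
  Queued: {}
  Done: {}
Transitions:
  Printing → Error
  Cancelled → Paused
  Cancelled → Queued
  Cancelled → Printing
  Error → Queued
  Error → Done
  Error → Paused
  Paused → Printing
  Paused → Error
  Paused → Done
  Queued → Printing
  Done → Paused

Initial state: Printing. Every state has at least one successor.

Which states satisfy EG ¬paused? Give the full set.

{Paused, Done}

States satisfying ¬paused: {Printing, Paused, Queued, Done}.
States satisfying EG ¬paused: {Paused, Done}.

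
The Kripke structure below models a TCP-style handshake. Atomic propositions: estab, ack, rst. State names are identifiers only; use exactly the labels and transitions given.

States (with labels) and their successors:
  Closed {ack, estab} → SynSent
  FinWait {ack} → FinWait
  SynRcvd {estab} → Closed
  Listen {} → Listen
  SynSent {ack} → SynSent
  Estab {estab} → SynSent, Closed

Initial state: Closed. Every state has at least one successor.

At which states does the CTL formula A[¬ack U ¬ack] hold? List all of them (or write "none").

{SynRcvd, Listen, Estab}

States satisfying ¬ack: {SynRcvd, Listen, Estab}.
States satisfying A[¬ack U ¬ack]: {SynRcvd, Listen, Estab}.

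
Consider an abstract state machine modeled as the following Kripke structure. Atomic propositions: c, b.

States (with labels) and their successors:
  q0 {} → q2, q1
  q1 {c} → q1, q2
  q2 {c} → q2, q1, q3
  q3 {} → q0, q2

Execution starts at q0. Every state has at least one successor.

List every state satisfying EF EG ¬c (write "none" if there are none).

States satisfying EG ¬c: ∅.
States satisfying EF EG ¬c: ∅.

none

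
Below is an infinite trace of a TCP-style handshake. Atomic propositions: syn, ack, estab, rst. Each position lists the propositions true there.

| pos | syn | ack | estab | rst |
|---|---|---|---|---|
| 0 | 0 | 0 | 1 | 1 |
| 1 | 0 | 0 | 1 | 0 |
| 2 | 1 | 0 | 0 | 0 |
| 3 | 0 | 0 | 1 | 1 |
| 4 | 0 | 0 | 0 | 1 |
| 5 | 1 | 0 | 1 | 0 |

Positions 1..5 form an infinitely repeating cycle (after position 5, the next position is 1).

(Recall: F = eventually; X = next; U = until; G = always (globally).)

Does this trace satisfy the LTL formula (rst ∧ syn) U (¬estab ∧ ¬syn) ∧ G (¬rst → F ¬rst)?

Walking from position 0: at position 0, ¬estab ∧ ¬syn has not yet held and rst ∧ syn fails, so (rst ∧ syn) U (¬estab ∧ ¬syn) is false.
¬rst → F ¬rst holds at every position 0..5, and those are all positions ever visited, so G (¬rst → F ¬rst) holds.
Positions where ¬rst holds: 1, 2, 5.
Check F ¬rst at each: 1→ok, 2→ok, 5→ok.
At position 0: (rst ∧ syn) U (¬estab ∧ ¬syn) is false; G (¬rst → F ¬rst) is true; so (rst ∧ syn) U (¬estab ∧ ¬syn) ∧ G (¬rst → F ¬rst) is false.

Does not hold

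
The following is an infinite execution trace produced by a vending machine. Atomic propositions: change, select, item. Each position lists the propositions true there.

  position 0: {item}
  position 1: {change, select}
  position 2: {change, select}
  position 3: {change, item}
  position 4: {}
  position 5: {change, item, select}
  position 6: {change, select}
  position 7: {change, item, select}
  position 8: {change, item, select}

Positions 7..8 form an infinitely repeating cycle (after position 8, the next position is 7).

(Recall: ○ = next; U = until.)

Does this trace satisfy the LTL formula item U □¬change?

Walking from position 0: at position 1, □¬change has not yet held and item fails, so item U □¬change is false.

No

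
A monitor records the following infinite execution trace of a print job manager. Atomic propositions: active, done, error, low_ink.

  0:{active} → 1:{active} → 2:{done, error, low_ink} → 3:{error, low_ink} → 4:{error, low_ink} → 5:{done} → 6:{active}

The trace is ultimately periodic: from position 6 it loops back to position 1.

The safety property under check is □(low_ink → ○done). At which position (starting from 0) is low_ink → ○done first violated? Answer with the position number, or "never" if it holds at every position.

2

Check low_ink → ○done at each position in order: 0 ✓, 1 ✓.
At position 2 the labels are {done, error, low_ink} and the next position 3 has {error, low_ink}, so low_ink → ○done is false there. This is the first violation.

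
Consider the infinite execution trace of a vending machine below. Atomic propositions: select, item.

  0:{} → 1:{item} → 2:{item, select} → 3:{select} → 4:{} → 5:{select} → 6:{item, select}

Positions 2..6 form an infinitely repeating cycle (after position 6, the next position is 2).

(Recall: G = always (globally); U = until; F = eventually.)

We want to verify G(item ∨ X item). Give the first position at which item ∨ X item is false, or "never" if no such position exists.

3

Check item ∨ X item at each position in order: 0 ✓, 1 ✓, 2 ✓.
At position 3 the labels are {select} and the next position 4 has {}, so item ∨ X item is false there. This is the first violation.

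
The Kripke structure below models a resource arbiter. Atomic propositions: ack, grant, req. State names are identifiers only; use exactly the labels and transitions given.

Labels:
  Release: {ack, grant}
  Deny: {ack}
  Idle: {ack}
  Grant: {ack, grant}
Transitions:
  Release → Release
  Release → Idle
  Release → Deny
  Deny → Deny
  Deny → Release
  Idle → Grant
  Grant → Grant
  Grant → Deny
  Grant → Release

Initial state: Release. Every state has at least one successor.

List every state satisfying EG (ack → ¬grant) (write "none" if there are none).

States satisfying ack → ¬grant: {Deny, Idle}.
States satisfying EG (ack → ¬grant): {Deny}.

{Deny}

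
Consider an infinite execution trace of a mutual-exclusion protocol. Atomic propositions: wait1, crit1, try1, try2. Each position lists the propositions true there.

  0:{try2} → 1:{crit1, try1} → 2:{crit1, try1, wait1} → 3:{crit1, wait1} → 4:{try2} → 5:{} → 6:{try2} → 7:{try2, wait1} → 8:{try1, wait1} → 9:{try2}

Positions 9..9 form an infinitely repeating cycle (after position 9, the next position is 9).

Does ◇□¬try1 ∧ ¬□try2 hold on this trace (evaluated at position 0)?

□¬try1 holds at position 9, which is reachable from 0, so ◇□¬try1 holds.
At position 0: ◇□¬try1 is true; ¬□try2 is true; so ◇□¬try1 ∧ ¬□try2 is true.

Yes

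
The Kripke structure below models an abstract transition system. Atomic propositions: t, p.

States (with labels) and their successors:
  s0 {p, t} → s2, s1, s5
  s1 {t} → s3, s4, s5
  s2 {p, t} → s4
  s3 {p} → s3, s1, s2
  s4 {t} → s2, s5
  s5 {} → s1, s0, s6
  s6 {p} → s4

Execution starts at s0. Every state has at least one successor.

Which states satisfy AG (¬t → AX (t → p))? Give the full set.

States satisfying ¬t → AX (t → p): {s0, s1, s2, s4}.
States satisfying AG (¬t → AX (t → p)): ∅.

none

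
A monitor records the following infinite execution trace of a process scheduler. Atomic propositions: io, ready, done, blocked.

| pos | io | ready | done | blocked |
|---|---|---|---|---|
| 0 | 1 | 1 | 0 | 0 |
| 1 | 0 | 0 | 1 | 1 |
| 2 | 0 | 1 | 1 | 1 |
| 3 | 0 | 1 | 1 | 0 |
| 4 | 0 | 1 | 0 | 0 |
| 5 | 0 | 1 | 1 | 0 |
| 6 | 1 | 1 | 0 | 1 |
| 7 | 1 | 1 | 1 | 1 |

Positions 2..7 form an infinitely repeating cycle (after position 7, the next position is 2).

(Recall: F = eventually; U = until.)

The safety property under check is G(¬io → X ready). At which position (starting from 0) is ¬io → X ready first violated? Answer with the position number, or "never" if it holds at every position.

¬io → X ready holds at every position 0..7, and those are all the positions the trace ever visits, so the invariant G(¬io → X ready) is never violated.

never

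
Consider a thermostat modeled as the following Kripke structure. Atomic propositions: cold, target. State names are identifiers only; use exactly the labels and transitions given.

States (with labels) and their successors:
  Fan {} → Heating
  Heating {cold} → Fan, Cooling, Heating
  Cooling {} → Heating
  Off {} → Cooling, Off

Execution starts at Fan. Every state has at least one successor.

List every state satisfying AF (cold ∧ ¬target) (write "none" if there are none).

States satisfying cold ∧ ¬target: {Heating}.
States satisfying AF (cold ∧ ¬target): {Fan, Heating, Cooling}.

{Fan, Heating, Cooling}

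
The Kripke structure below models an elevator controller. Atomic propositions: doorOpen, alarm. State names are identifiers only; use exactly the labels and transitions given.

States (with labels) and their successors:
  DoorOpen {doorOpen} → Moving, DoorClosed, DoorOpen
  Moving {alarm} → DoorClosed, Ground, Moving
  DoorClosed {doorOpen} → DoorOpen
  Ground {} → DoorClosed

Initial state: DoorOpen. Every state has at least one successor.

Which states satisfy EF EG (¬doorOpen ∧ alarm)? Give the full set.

States satisfying EG (¬doorOpen ∧ alarm): {Moving}.
States satisfying EF EG (¬doorOpen ∧ alarm): {DoorOpen, Moving, DoorClosed, Ground}.

{DoorOpen, Moving, DoorClosed, Ground}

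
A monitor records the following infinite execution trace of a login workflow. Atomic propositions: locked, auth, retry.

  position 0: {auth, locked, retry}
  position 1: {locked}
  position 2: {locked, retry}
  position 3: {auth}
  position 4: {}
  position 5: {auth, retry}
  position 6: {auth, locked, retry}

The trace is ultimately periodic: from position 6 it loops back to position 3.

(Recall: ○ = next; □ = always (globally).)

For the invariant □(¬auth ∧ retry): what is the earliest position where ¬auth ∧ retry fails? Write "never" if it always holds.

At position 0 the labels are {auth, locked, retry}, so ¬auth ∧ retry is false there. This is the first violation.

0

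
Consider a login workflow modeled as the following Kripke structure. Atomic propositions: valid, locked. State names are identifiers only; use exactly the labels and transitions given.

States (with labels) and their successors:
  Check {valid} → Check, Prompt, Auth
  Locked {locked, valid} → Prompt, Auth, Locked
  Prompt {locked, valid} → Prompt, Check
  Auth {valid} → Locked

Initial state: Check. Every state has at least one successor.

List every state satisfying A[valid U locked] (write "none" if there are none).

States satisfying valid: {Check, Locked, Prompt, Auth}.
States satisfying locked: {Locked, Prompt}.
States satisfying A[valid U locked]: {Locked, Prompt, Auth}.

{Locked, Prompt, Auth}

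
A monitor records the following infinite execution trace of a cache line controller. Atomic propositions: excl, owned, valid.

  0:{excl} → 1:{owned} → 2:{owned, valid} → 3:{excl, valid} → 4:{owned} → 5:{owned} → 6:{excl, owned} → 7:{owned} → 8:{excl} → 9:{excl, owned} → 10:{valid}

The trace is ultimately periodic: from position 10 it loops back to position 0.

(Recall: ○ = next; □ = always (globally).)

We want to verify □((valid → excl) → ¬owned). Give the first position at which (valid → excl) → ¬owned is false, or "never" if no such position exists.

Check (valid → excl) → ¬owned at each position in order: 0 ✓.
At position 1 the labels are {owned}, so (valid → excl) → ¬owned is false there. This is the first violation.

1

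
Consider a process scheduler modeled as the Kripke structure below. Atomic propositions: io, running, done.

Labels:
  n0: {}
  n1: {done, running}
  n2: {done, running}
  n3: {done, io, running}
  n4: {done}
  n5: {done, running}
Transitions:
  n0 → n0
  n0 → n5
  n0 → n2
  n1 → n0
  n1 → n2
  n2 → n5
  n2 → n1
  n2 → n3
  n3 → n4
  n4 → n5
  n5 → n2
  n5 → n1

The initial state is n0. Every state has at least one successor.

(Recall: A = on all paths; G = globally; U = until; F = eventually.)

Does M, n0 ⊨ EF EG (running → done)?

States satisfying EG (running → done): {n0, n1, n2, n3, n4, n5}.
States satisfying EF EG (running → done): {n0, n1, n2, n3, n4, n5}.
Some path from n0 reaches a state where EG (running → done) holds.
n0 ∈ Sat(EF EG (running → done)).

Yes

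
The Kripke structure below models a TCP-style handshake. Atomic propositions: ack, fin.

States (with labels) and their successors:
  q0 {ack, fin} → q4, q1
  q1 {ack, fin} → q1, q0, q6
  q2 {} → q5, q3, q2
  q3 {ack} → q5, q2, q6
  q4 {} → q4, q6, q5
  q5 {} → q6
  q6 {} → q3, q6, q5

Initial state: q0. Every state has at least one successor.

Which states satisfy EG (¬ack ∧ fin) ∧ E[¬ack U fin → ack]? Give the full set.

none

States satisfying ¬ack ∧ fin: ∅.
States satisfying EG (¬ack ∧ fin): ∅.
States satisfying ¬ack: {q2, q4, q5, q6}.
States satisfying fin → ack: {q0, q1, q2, q3, q4, q5, q6}.
States satisfying E[¬ack U fin → ack]: {q0, q1, q2, q3, q4, q5, q6}.
States satisfying EG (¬ack ∧ fin) ∧ E[¬ack U fin → ack]: ∅.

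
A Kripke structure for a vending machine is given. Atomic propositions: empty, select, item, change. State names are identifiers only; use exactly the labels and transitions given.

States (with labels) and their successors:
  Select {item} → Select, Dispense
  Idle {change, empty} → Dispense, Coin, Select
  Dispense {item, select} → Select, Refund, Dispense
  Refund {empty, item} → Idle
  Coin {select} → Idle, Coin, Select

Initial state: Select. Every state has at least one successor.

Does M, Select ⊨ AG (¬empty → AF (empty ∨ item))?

Does not hold

States satisfying ¬empty → AF (empty ∨ item): {Select, Idle, Dispense, Refund}.
States satisfying AG (¬empty → AF (empty ∨ item)): ∅.
Coin is reachable from Select and violates ¬empty → AF (empty ∨ item), so AG fails at Select.
Select ∉ Sat(AG (¬empty → AF (empty ∨ item))).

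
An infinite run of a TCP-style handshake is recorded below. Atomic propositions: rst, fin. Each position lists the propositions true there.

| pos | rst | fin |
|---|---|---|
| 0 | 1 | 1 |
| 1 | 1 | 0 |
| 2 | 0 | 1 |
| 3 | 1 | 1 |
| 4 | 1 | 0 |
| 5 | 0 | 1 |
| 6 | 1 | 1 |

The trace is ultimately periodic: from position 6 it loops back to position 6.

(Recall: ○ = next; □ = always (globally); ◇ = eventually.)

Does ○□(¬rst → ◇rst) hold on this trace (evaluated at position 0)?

The position after 0 is 1; □(¬rst → ◇rst) is true there.

Yes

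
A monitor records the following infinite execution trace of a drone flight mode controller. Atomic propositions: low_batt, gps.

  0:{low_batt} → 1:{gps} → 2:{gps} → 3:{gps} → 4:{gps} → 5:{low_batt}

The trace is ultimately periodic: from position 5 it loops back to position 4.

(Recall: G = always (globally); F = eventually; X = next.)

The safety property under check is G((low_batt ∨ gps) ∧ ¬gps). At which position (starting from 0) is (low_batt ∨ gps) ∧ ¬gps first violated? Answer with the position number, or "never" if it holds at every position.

Check (low_batt ∨ gps) ∧ ¬gps at each position in order: 0 ✓.
At position 1 the labels are {gps}, so (low_batt ∨ gps) ∧ ¬gps is false there. This is the first violation.

1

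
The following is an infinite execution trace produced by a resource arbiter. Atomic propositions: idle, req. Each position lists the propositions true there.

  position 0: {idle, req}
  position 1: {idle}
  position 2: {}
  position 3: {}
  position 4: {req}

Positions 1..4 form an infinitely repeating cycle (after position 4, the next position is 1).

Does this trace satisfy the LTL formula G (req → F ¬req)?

Satisfied

req → F ¬req holds at every position 0..4, and those are all positions ever visited, so G (req → F ¬req) holds.
Positions where req holds: 0, 4.
Check F ¬req at each: 0→ok, 4→ok.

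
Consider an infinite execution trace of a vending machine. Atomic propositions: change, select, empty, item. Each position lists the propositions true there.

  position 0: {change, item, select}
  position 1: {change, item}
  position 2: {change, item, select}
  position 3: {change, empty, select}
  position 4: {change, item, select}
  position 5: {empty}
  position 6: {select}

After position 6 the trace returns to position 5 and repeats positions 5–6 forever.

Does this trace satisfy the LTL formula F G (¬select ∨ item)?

No

G (¬select ∨ item) is false at every position 0..6, so it never becomes true and F G (¬select ∨ item) fails.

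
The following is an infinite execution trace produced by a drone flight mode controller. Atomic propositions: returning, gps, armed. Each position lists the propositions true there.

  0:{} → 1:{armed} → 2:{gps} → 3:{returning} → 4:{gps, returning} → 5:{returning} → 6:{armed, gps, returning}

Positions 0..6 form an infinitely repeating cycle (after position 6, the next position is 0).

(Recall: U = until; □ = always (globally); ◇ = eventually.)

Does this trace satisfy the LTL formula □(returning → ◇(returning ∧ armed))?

returning → ◇(returning ∧ armed) holds at every position 0..6, and those are all positions ever visited, so □(returning → ◇(returning ∧ armed)) holds.
Positions where returning holds: 3, 4, 5, 6.
Check ◇(returning ∧ armed) at each: 3→ok, 4→ok, 5→ok, 6→ok.

Holds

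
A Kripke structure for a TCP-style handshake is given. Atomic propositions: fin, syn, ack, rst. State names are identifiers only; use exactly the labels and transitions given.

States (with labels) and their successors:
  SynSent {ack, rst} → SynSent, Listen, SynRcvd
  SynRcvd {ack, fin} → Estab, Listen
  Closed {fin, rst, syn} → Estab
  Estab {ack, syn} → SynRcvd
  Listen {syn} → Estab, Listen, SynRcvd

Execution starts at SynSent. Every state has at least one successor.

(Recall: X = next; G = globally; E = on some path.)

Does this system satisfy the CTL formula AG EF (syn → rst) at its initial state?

States satisfying EF (syn → rst): {SynSent, SynRcvd, Closed, Estab, Listen}.
States satisfying AG EF (syn → rst): {SynSent, SynRcvd, Closed, Estab, Listen}.
Every state reachable from SynSent satisfies EF (syn → rst).
SynSent ∈ Sat(AG EF (syn → rst)).

Holds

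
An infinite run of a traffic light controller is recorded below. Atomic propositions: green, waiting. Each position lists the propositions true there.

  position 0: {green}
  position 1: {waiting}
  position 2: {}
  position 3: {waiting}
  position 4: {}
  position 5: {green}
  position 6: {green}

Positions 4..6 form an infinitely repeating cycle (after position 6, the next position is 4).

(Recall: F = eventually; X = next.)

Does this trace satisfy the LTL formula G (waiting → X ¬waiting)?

Yes

waiting → X ¬waiting holds at every position 0..6, and those are all positions ever visited, so G (waiting → X ¬waiting) holds.
Positions where waiting holds: 1, 3.
Check X ¬waiting at each: 1→ok, 3→ok.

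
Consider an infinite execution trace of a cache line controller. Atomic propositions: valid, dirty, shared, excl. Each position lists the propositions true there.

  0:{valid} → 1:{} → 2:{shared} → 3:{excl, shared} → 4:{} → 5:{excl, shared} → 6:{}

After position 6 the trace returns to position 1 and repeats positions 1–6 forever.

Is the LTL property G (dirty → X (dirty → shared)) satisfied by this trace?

dirty → X (dirty → shared) holds at every position 0..6, and those are all positions ever visited, so G (dirty → X (dirty → shared)) holds.

Holds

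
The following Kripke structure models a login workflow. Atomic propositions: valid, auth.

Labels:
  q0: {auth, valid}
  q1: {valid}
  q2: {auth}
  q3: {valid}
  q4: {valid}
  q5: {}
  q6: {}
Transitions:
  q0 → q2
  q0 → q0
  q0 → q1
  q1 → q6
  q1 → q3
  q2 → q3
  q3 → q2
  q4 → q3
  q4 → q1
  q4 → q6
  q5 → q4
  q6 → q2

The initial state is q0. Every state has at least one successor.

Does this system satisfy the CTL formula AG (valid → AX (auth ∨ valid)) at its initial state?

No

States satisfying valid → AX (auth ∨ valid): {q0, q2, q3, q5, q6}.
States satisfying AG (valid → AX (auth ∨ valid)): {q2, q3, q6}.
q1 is reachable from q0 and violates valid → AX (auth ∨ valid), so AG fails at q0.
q0 ∉ Sat(AG (valid → AX (auth ∨ valid))).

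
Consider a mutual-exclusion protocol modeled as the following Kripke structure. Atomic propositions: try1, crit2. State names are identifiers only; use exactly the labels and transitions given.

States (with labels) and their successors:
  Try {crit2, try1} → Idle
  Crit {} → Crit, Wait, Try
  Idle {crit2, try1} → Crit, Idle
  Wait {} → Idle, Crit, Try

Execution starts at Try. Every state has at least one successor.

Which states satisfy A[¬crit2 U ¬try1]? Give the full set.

States satisfying ¬crit2: {Crit, Wait}.
States satisfying ¬try1: {Crit, Wait}.
States satisfying A[¬crit2 U ¬try1]: {Crit, Wait}.

{Crit, Wait}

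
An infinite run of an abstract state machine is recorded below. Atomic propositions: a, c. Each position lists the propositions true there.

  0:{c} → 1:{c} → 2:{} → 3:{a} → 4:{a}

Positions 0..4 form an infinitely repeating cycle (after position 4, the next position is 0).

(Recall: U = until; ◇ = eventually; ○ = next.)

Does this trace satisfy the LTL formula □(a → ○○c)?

Holds

a → ○○c holds at every position 0..4, and those are all positions ever visited, so □(a → ○○c) holds.
Positions where a holds: 3, 4.
Check ○○c at each: 3→ok, 4→ok.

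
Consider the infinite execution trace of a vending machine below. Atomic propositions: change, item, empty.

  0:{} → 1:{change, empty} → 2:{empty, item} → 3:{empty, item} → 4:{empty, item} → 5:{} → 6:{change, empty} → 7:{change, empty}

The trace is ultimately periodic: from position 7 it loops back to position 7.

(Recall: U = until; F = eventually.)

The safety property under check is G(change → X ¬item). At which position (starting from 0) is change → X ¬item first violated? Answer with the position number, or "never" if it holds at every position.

1

Check change → X ¬item at each position in order: 0 ✓.
At position 1 the labels are {change, empty} and the next position 2 has {empty, item}, so change → X ¬item is false there. This is the first violation.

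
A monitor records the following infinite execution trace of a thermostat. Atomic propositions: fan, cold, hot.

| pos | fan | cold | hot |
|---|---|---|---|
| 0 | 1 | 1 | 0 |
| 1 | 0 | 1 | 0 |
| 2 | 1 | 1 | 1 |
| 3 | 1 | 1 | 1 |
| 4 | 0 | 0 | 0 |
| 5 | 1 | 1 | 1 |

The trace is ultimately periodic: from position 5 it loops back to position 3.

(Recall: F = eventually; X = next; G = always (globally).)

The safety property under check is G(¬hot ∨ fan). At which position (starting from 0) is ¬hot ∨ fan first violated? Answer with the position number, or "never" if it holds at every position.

¬hot ∨ fan holds at every position 0..5, and those are all the positions the trace ever visits, so the invariant G(¬hot ∨ fan) is never violated.

never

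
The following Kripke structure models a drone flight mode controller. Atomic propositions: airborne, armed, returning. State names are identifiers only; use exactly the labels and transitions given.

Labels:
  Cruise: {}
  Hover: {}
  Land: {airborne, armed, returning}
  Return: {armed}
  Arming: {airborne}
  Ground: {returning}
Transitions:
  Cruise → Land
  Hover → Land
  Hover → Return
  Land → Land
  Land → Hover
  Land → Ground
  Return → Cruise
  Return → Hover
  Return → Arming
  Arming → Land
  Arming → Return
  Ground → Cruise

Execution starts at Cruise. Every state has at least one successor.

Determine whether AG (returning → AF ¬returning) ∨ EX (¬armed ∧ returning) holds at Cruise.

States satisfying returning → AF ¬returning: {Cruise, Hover, Return, Arming, Ground}.
States satisfying AG (returning → AF ¬returning): ∅.
States satisfying ¬armed ∧ returning: {Ground}.
States satisfying EX (¬armed ∧ returning): {Land}.
States satisfying AG (returning → AF ¬returning) ∨ EX (¬armed ∧ returning): {Land}.
Cruise ∉ Sat(AG (returning → AF ¬returning) ∨ EX (¬armed ∧ returning)).

Violated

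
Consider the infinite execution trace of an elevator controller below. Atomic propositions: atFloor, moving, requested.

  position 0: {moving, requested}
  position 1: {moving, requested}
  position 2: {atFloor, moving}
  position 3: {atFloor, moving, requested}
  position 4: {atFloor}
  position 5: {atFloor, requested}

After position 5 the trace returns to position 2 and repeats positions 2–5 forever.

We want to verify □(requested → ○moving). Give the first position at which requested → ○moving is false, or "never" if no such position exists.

3

Check requested → ○moving at each position in order: 0 ✓, 1 ✓, 2 ✓.
At position 3 the labels are {atFloor, moving, requested} and the next position 4 has {atFloor}, so requested → ○moving is false there. This is the first violation.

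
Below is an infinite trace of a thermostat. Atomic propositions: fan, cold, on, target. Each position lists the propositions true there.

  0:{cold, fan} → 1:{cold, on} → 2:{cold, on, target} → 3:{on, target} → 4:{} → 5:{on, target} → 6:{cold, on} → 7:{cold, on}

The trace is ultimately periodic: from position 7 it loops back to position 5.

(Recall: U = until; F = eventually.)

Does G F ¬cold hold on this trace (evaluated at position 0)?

F ¬cold holds at every position 0..7, and those are all positions ever visited, so G F ¬cold holds.

Satisfied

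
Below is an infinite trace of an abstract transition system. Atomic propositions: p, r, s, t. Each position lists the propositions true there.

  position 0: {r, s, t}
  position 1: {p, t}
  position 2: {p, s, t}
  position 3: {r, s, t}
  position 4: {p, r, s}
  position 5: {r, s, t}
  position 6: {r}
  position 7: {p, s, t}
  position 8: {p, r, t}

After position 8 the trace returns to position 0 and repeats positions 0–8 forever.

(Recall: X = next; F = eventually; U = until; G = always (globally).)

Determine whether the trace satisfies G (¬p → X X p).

No

¬p → X X p must hold at every position from 0 onward. It fails at position 3, so G (¬p → X X p) is false.
Positions where ¬p holds: 0, 3, 5, 6.
Check X X p at each: 0→ok, 3→fails, 5→ok, 6→ok.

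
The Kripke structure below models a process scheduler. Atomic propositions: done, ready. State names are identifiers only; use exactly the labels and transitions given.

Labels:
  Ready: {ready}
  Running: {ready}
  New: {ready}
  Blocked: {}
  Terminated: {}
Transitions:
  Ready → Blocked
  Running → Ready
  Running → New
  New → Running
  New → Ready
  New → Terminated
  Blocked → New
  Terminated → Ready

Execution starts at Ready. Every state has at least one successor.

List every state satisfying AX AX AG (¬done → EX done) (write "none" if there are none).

none

States satisfying AX AG (¬done → EX done): ∅.
States satisfying AX AX AG (¬done → EX done): ∅.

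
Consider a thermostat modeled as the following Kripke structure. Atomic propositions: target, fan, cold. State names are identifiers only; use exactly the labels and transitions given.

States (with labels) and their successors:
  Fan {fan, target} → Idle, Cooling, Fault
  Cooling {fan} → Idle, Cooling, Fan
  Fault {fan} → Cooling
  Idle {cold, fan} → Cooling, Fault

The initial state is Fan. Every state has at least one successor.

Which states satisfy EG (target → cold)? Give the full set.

States satisfying target → cold: {Cooling, Fault, Idle}.
States satisfying EG (target → cold): {Cooling, Fault, Idle}.

{Cooling, Fault, Idle}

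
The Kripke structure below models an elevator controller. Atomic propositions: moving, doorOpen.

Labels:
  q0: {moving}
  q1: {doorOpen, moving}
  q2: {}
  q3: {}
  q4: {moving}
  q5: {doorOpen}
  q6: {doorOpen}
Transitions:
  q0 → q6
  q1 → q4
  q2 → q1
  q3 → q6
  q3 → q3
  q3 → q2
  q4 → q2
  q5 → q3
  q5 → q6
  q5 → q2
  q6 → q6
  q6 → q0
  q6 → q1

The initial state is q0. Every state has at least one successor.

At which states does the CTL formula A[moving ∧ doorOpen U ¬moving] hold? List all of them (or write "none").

States satisfying moving ∧ doorOpen: {q1}.
States satisfying ¬moving: {q2, q3, q5, q6}.
States satisfying A[moving ∧ doorOpen U ¬moving]: {q2, q3, q5, q6}.

{q2, q3, q5, q6}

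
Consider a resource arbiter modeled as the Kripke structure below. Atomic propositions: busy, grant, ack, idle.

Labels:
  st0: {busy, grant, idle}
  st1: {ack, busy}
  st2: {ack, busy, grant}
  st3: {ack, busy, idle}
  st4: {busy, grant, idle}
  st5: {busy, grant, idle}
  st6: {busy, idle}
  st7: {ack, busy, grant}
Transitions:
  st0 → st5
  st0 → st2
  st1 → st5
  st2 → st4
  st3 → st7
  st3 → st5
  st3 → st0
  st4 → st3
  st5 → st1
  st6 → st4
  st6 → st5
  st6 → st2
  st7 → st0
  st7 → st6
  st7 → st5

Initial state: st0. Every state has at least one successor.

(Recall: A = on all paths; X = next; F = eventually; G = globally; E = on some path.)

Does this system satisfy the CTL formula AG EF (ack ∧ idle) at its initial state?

Does not hold

States satisfying EF (ack ∧ idle): {st0, st2, st3, st4, st6, st7}.
States satisfying AG EF (ack ∧ idle): ∅.
st1 is reachable from st0 and violates EF (ack ∧ idle), so AG fails at st0.
st0 ∉ Sat(AG EF (ack ∧ idle)).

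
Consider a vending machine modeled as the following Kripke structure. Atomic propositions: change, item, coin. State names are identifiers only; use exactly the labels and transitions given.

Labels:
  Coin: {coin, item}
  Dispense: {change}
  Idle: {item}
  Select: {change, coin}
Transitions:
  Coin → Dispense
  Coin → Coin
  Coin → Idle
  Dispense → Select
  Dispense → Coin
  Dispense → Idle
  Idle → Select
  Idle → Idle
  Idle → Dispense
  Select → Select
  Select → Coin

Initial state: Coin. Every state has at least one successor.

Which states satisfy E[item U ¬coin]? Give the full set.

States satisfying item: {Coin, Idle}.
States satisfying ¬coin: {Dispense, Idle}.
States satisfying E[item U ¬coin]: {Coin, Dispense, Idle}.

{Coin, Dispense, Idle}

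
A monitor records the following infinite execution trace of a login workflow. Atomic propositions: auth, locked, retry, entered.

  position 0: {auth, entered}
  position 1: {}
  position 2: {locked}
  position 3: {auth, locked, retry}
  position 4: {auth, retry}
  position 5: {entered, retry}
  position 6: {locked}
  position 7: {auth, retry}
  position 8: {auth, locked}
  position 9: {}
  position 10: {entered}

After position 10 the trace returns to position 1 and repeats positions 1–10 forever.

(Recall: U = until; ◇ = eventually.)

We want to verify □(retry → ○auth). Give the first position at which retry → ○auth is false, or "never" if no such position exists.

4

Check retry → ○auth at each position in order: 0 ✓, 1 ✓, 2 ✓, 3 ✓.
At position 4 the labels are {auth, retry} and the next position 5 has {entered, retry}, so retry → ○auth is false there. This is the first violation.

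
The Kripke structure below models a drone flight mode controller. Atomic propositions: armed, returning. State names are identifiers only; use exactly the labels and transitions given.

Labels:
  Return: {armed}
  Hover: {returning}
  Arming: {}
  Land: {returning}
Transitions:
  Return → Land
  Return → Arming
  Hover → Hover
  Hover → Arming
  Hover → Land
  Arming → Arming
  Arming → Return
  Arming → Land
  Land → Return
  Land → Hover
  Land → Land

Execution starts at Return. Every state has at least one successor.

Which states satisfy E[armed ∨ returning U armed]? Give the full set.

{Return, Hover, Land}

States satisfying armed ∨ returning: {Return, Hover, Land}.
States satisfying armed: {Return}.
States satisfying E[armed ∨ returning U armed]: {Return, Hover, Land}.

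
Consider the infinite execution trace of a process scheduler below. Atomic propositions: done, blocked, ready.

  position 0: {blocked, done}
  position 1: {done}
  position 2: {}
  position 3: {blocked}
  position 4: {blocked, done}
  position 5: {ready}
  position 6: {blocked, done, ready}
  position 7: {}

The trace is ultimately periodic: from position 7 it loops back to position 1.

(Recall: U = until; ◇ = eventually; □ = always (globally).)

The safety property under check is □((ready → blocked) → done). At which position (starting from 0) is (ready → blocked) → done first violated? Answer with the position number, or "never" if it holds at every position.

Check (ready → blocked) → done at each position in order: 0 ✓, 1 ✓.
At position 2 the labels are {}, so (ready → blocked) → done is false there. This is the first violation.

2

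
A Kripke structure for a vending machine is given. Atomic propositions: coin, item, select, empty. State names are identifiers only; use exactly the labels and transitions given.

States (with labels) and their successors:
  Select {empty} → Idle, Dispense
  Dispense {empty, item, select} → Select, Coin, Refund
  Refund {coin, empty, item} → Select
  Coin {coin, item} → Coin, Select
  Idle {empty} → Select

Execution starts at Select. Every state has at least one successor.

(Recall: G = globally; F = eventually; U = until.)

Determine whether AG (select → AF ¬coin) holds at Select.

Satisfied

States satisfying select → AF ¬coin: {Select, Dispense, Refund, Coin, Idle}.
States satisfying AG (select → AF ¬coin): {Select, Dispense, Refund, Coin, Idle}.
Every state reachable from Select satisfies select → AF ¬coin.
Select ∈ Sat(AG (select → AF ¬coin)).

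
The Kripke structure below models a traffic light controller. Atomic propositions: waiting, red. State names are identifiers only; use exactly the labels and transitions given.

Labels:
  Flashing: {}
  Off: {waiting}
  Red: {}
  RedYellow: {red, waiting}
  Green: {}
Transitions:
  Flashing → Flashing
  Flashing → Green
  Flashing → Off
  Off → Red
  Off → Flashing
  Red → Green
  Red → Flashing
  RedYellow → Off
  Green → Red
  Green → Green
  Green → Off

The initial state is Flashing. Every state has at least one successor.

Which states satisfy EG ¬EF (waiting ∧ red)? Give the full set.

{Flashing, Off, Red, Green}

States satisfying ¬EF (waiting ∧ red): {Flashing, Off, Red, Green}.
States satisfying EG ¬EF (waiting ∧ red): {Flashing, Off, Red, Green}.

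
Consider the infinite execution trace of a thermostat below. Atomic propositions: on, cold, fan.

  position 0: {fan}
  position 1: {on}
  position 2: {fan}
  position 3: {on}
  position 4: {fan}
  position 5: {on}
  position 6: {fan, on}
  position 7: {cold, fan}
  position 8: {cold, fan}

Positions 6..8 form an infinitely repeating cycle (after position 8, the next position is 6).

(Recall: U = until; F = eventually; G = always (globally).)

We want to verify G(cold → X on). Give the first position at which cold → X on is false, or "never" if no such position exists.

Check cold → X on at each position in order: 0 ✓, 1 ✓, 2 ✓, 3 ✓, 4 ✓, 5 ✓, 6 ✓.
At position 7 the labels are {cold, fan} and the next position 8 has {cold, fan}, so cold → X on is false there. This is the first violation.

7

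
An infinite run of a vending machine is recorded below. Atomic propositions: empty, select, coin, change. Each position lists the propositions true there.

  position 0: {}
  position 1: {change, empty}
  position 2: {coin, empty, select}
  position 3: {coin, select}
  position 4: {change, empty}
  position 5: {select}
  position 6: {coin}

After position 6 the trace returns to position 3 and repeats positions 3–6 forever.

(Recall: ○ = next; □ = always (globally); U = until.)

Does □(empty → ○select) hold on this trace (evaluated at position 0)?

empty → ○select holds at every position 0..6, and those are all positions ever visited, so □(empty → ○select) holds.
Positions where empty holds: 1, 2, 4.
Check ○select at each: 1→ok, 2→ok, 4→ok.

Holds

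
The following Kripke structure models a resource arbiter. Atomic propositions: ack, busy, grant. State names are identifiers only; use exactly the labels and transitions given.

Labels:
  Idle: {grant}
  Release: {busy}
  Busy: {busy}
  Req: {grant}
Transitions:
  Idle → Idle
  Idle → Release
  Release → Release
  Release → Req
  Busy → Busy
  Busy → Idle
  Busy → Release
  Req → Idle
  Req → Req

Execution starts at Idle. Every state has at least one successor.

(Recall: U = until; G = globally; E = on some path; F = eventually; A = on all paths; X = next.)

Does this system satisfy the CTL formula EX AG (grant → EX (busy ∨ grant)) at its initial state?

Yes

States satisfying AG (grant → EX (busy ∨ grant)): {Idle, Release, Busy, Req}.
States satisfying EX AG (grant → EX (busy ∨ grant)): {Idle, Release, Busy, Req}.
Idle ∈ Sat(EX AG (grant → EX (busy ∨ grant))).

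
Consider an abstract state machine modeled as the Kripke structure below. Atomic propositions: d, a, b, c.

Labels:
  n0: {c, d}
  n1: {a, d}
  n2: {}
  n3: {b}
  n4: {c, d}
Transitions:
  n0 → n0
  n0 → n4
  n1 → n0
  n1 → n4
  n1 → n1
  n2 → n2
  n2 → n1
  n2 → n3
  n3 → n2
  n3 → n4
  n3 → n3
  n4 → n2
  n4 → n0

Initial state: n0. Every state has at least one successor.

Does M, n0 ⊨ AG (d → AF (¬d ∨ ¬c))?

States satisfying d → AF (¬d ∨ ¬c): {n1, n2, n3}.
States satisfying AG (d → AF (¬d ∨ ¬c)): ∅.
n0 is reachable from n0 and violates d → AF (¬d ∨ ¬c), so AG fails at n0.
n0 ∉ Sat(AG (d → AF (¬d ∨ ¬c))).

Violated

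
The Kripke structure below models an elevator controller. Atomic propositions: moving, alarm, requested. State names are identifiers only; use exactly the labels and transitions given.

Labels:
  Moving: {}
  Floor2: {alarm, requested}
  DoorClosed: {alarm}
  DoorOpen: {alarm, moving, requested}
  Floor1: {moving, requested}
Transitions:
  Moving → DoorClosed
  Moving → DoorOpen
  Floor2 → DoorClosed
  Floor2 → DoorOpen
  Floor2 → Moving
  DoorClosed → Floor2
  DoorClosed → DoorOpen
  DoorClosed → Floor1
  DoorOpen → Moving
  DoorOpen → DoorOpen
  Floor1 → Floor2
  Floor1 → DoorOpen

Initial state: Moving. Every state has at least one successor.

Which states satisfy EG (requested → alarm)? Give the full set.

States satisfying requested → alarm: {Moving, Floor2, DoorClosed, DoorOpen}.
States satisfying EG (requested → alarm): {Moving, Floor2, DoorClosed, DoorOpen}.

{Moving, Floor2, DoorClosed, DoorOpen}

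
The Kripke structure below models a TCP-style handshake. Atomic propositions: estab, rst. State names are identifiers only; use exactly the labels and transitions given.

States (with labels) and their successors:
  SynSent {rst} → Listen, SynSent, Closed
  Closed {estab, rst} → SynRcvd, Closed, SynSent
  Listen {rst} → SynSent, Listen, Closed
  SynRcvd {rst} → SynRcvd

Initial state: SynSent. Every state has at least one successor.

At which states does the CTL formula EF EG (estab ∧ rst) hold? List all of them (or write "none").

States satisfying EG (estab ∧ rst): {Closed}.
States satisfying EF EG (estab ∧ rst): {SynSent, Closed, Listen}.

{SynSent, Closed, Listen}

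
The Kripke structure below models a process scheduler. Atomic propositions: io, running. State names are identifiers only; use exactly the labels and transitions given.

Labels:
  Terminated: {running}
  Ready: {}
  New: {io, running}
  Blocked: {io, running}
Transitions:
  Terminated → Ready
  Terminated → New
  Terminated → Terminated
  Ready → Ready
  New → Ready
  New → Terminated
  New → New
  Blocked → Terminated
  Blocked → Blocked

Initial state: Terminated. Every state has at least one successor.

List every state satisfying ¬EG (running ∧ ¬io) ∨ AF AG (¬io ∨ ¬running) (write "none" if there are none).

{Ready, New, Blocked}

States satisfying running ∧ ¬io: {Terminated}.
States satisfying EG (running ∧ ¬io): {Terminated}.
States satisfying ¬EG (running ∧ ¬io): {Ready, New, Blocked}.
States satisfying AG (¬io ∨ ¬running): {Ready}.
States satisfying AF AG (¬io ∨ ¬running): {Ready}.
States satisfying ¬EG (running ∧ ¬io) ∨ AF AG (¬io ∨ ¬running): {Ready, New, Blocked}.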